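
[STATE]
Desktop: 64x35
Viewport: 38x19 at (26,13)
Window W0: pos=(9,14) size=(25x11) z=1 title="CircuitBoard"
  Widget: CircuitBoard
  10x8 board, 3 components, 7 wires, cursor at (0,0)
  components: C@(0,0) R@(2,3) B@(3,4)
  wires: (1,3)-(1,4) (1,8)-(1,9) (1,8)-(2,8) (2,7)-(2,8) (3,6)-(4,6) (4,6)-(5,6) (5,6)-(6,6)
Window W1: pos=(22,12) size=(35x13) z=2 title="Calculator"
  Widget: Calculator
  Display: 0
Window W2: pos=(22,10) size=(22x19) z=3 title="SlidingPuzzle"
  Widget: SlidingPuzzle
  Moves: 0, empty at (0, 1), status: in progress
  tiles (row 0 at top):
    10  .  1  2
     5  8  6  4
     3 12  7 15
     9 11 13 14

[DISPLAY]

──┬────┬────┬────┃            ┃       
0 │    │  1 │  2 ┃────────────┨       
──┼────┼────┼────┃           0┃       
5 │  8 │  6 │  4 ┃            ┃       
──┼────┼────┼────┃            ┃       
3 │ 12 │  7 │ 15 ┃            ┃       
──┼────┼────┼────┃            ┃       
9 │ 11 │ 13 │ 14 ┃            ┃       
──┴────┴────┴────┃            ┃       
es: 0            ┃            ┃       
                 ┃            ┃       
                 ┃━━━━━━━━━━━━┛       
                 ┃                    
                 ┃                    
                 ┃                    
━━━━━━━━━━━━━━━━━┛                    
                                      
                                      
                                      


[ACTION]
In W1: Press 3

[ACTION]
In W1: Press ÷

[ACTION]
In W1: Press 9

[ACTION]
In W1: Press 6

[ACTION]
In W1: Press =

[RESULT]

──┬────┬────┬────┃            ┃       
0 │    │  1 │  2 ┃────────────┨       
──┼────┼────┼────┃     0.03125┃       
5 │  8 │  6 │  4 ┃            ┃       
──┼────┼────┼────┃            ┃       
3 │ 12 │  7 │ 15 ┃            ┃       
──┼────┼────┼────┃            ┃       
9 │ 11 │ 13 │ 14 ┃            ┃       
──┴────┴────┴────┃            ┃       
es: 0            ┃            ┃       
                 ┃            ┃       
                 ┃━━━━━━━━━━━━┛       
                 ┃                    
                 ┃                    
                 ┃                    
━━━━━━━━━━━━━━━━━┛                    
                                      
                                      
                                      


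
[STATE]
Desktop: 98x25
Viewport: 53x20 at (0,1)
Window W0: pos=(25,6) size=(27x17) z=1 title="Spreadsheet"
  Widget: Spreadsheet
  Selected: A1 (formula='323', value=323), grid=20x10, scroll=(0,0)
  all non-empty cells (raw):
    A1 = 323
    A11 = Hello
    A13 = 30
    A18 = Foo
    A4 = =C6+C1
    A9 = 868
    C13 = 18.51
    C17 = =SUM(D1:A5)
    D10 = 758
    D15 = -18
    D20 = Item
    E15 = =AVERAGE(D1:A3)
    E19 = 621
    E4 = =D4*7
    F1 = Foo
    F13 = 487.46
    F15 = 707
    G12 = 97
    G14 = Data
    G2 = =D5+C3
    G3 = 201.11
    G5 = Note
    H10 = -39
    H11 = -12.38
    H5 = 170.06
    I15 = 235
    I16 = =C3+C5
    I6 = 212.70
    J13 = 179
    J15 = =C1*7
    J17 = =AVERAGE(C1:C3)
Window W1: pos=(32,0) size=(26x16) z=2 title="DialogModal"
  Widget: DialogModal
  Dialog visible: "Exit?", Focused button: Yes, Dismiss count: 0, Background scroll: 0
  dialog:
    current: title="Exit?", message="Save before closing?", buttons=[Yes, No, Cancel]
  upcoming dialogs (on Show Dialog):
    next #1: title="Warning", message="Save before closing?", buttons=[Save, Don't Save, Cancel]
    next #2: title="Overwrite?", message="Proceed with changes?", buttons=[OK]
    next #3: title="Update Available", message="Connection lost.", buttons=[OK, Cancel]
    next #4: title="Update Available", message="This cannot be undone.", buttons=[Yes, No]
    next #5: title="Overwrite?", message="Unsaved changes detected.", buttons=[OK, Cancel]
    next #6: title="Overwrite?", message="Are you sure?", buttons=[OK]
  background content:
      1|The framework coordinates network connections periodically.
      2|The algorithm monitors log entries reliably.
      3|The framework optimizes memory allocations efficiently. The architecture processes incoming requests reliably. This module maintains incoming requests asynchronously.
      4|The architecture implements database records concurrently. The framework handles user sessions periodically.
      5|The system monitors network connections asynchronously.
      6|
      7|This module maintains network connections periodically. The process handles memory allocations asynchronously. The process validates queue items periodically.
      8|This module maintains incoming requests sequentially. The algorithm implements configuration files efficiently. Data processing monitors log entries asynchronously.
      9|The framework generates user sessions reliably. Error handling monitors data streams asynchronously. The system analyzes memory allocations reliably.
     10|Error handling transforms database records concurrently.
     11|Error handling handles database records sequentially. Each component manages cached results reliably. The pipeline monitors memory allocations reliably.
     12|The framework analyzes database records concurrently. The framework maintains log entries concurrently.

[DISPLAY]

                                ┃ DialogModal        
                                ┠────────────────────
                                ┃The framework coordi
                                ┃The algorithm monito
                                ┃The framework optimi
                         ┏━━━━━━┃Th┌─────────────────
                         ┃ Sprea┃Th│      Exit?      
                         ┠──────┃  │Save before closi
                         ┃A1: 32┃Th│[Yes]  No   Cance
                         ┃      ┃Th└─────────────────
                         ┃------┃The framework genera
                         ┃  1   ┃Error handling trans
                         ┃  2   ┃Error handling handl
                         ┃  3   ┃The framework analyz
                         ┃  4   ┗━━━━━━━━━━━━━━━━━━━━
                         ┃  5        0       0     ┃ 
                         ┃  6        0       0     ┃ 
                         ┃  7        0       0     ┃ 
                         ┃  8        0       0     ┃ 
                         ┃  9      868       0     ┃ 


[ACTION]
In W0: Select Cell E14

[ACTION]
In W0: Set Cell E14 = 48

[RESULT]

                                ┃ DialogModal        
                                ┠────────────────────
                                ┃The framework coordi
                                ┃The algorithm monito
                                ┃The framework optimi
                         ┏━━━━━━┃Th┌─────────────────
                         ┃ Sprea┃Th│      Exit?      
                         ┠──────┃  │Save before closi
                         ┃E14: 4┃Th│[Yes]  No   Cance
                         ┃      ┃Th└─────────────────
                         ┃------┃The framework genera
                         ┃  1   ┃Error handling trans
                         ┃  2   ┃Error handling handl
                         ┃  3   ┃The framework analyz
                         ┃  4   ┗━━━━━━━━━━━━━━━━━━━━
                         ┃  5        0       0     ┃ 
                         ┃  6        0       0     ┃ 
                         ┃  7        0       0     ┃ 
                         ┃  8        0       0     ┃ 
                         ┃  9      868       0     ┃ 


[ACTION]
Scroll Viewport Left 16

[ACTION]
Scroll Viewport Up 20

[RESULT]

                                ┏━━━━━━━━━━━━━━━━━━━━
                                ┃ DialogModal        
                                ┠────────────────────
                                ┃The framework coordi
                                ┃The algorithm monito
                                ┃The framework optimi
                         ┏━━━━━━┃Th┌─────────────────
                         ┃ Sprea┃Th│      Exit?      
                         ┠──────┃  │Save before closi
                         ┃E14: 4┃Th│[Yes]  No   Cance
                         ┃      ┃Th└─────────────────
                         ┃------┃The framework genera
                         ┃  1   ┃Error handling trans
                         ┃  2   ┃Error handling handl
                         ┃  3   ┃The framework analyz
                         ┃  4   ┗━━━━━━━━━━━━━━━━━━━━
                         ┃  5        0       0     ┃ 
                         ┃  6        0       0     ┃ 
                         ┃  7        0       0     ┃ 
                         ┃  8        0       0     ┃ 


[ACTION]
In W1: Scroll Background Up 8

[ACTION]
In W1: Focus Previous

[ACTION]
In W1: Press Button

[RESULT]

                                ┏━━━━━━━━━━━━━━━━━━━━
                                ┃ DialogModal        
                                ┠────────────────────
                                ┃The framework coordi
                                ┃The algorithm monito
                                ┃The framework optimi
                         ┏━━━━━━┃The architecture imp
                         ┃ Sprea┃The system monitors 
                         ┠──────┃                    
                         ┃E14: 4┃This module maintain
                         ┃      ┃This module maintain
                         ┃------┃The framework genera
                         ┃  1   ┃Error handling trans
                         ┃  2   ┃Error handling handl
                         ┃  3   ┃The framework analyz
                         ┃  4   ┗━━━━━━━━━━━━━━━━━━━━
                         ┃  5        0       0     ┃ 
                         ┃  6        0       0     ┃ 
                         ┃  7        0       0     ┃ 
                         ┃  8        0       0     ┃ 


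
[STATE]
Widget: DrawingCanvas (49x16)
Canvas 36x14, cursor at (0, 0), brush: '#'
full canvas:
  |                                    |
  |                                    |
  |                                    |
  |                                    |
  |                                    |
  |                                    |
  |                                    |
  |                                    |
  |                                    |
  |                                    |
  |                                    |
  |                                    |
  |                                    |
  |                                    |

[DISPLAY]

+                                                
                                                 
                                                 
                                                 
                                                 
                                                 
                                                 
                                                 
                                                 
                                                 
                                                 
                                                 
                                                 
                                                 
                                                 
                                                 


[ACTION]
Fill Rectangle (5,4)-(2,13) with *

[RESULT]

+                                                
                                                 
    **********                                   
    **********                                   
    **********                                   
    **********                                   
                                                 
                                                 
                                                 
                                                 
                                                 
                                                 
                                                 
                                                 
                                                 
                                                 


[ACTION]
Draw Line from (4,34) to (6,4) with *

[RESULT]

+                                                
                                                 
    **********                                   
    **********                                   
    **********             ********              
    ***********************                      
    ********                                     
                                                 
                                                 
                                                 
                                                 
                                                 
                                                 
                                                 
                                                 
                                                 


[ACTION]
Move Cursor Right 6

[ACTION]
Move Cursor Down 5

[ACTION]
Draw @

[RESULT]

                                                 
                                                 
    **********                                   
    **********                                   
    **********             ********              
    **@********************                      
    ********                                     
                                                 
                                                 
                                                 
                                                 
                                                 
                                                 
                                                 
                                                 
                                                 


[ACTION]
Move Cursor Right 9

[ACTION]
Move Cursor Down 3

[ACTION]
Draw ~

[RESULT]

                                                 
                                                 
    **********                                   
    **********                                   
    **********             ********              
    **@********************                      
    ********                                     
                                                 
               ~                                 
                                                 
                                                 
                                                 
                                                 
                                                 
                                                 
                                                 


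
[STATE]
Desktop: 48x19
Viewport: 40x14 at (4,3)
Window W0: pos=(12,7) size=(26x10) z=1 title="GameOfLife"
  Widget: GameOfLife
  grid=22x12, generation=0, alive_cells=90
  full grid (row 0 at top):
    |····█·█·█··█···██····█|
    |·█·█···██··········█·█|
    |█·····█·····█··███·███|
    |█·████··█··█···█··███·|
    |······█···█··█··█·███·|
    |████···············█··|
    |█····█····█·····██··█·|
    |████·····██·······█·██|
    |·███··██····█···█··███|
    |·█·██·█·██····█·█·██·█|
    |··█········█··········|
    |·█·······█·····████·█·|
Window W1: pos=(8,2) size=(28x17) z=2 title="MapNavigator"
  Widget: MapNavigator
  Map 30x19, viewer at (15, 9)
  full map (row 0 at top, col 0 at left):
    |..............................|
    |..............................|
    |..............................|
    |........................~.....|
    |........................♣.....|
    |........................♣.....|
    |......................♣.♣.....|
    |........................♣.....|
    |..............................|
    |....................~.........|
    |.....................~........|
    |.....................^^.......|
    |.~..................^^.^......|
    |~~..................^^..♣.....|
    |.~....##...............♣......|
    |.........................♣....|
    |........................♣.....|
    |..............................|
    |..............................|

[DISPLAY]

    ┃ MapNavigator             ┃        
    ┠──────────────────────────┨        
    ┃......................~...┃        
    ┃......................♣...┃        
    ┃......................♣...┃━┓      
    ┃....................♣.♣...┃ ┃      
    ┃......................♣...┃─┨      
    ┃..........................┃ ┃      
    ┃.............@....~.......┃ ┃      
    ┃...................~......┃ ┃      
    ┃...................^^.....┃ ┃      
    ┃..................^^.^....┃ ┃      
    ┃..................^^..♣...┃ ┃      
    ┃....##...............♣....┃━┛      


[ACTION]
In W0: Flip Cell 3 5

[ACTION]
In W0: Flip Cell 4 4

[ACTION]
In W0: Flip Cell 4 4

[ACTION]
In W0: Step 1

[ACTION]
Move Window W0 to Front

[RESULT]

    ┃ MapNavigator             ┃        
    ┠──────────────────────────┨        
    ┃......................~...┃        
    ┃......................♣...┃        
    ┃...┏━━━━━━━━━━━━━━━━━━━━━━━━┓      
    ┃...┃ GameOfLife             ┃      
    ┃...┠────────────────────────┨      
    ┃...┃Gen: 1                  ┃      
    ┃...┃·█·█·█·█···██·██······  ┃      
    ┃...┃█···█············█····  ┃      
    ┃...┃███·············█·····  ┃      
    ┃...┃····█····██······██·██  ┃      
    ┃...┃█··██·█··███····█·█···  ┃      
    ┃...┗━━━━━━━━━━━━━━━━━━━━━━━━┛      


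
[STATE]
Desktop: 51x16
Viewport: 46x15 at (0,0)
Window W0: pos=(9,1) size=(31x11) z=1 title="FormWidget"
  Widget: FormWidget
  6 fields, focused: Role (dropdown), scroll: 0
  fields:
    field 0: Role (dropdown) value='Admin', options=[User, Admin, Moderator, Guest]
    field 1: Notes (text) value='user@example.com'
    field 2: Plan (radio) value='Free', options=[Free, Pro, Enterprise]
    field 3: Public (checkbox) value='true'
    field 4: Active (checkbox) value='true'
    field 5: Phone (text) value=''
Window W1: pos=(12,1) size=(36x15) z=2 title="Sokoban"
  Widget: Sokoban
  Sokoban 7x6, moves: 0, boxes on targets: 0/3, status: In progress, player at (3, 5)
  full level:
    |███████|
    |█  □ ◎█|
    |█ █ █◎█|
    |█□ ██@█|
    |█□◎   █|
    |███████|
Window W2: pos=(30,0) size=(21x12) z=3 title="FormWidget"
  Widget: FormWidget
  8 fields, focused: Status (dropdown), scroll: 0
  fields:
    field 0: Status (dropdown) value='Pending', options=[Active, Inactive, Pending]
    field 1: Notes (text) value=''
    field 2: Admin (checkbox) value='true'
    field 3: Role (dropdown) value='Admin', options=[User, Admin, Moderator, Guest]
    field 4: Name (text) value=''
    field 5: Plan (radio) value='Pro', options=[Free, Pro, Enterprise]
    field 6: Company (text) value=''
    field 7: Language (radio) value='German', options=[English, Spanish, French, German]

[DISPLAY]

                              ┏━━━━━━━━━━━━━━━
         ┏━━┏━━━━━━━━━━━━━━━━━┃ FormWidget    
         ┃ F┃ Sokoban         ┠───────────────
         ┠──┠─────────────────┃> Status:     [
         ┃> ┃███████          ┃  Notes:      [
         ┃  ┃█  □ ◎█          ┃  Admin:      [
         ┃  ┃█ █ █◎█          ┃  Role:       [
         ┃  ┃█□ ██@█          ┃  Name:       [
         ┃  ┃█□◎   █          ┃  Plan:       (
         ┃  ┃███████          ┃  Company:    [
         ┃  ┃Moves: 0  0/3    ┃  Language:   (
         ┗━━┃                 ┗━━━━━━━━━━━━━━━
            ┃                                 
            ┃                                 
            ┃                                 


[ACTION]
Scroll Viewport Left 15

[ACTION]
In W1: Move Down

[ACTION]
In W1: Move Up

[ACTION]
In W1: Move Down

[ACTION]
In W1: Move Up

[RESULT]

                              ┏━━━━━━━━━━━━━━━
         ┏━━┏━━━━━━━━━━━━━━━━━┃ FormWidget    
         ┃ F┃ Sokoban         ┠───────────────
         ┠──┠─────────────────┃> Status:     [
         ┃> ┃███████          ┃  Notes:      [
         ┃  ┃█  □ ◎█          ┃  Admin:      [
         ┃  ┃█ █ █◎█          ┃  Role:       [
         ┃  ┃█□ ██@█          ┃  Name:       [
         ┃  ┃█□◎   █          ┃  Plan:       (
         ┃  ┃███████          ┃  Company:    [
         ┃  ┃Moves: 4  0/3    ┃  Language:   (
         ┗━━┃                 ┗━━━━━━━━━━━━━━━
            ┃                                 
            ┃                                 
            ┃                                 


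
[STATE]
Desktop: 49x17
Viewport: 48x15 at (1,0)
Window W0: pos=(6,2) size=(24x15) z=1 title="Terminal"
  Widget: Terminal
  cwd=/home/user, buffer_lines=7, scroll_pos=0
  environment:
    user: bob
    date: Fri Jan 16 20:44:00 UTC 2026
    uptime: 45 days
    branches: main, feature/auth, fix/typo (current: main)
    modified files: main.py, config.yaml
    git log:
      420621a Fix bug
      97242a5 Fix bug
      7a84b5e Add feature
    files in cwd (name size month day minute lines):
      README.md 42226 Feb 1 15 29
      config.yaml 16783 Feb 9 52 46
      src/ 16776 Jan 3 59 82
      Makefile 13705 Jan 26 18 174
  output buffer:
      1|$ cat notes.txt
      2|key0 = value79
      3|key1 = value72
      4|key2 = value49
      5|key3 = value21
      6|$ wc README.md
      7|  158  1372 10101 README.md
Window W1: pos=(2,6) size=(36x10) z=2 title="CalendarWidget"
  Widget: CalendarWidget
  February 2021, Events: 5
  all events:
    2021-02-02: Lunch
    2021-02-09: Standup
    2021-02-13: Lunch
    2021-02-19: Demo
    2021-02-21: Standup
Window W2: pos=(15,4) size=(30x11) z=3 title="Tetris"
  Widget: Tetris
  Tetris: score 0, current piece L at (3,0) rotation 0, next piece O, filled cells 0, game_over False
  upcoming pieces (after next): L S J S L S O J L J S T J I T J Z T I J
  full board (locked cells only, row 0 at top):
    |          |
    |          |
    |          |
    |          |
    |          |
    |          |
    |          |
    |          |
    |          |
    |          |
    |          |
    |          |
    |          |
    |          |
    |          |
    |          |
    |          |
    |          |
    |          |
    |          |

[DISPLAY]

                                                
                                                
     ┏━━━━━━━━━━━━━━━━━━━━━━┓                   
     ┃ Terminal             ┃                   
     ┠────────┏━━━━━━━━━━━━━━━━━━━━━━━━━━━━┓    
     ┃$ cat no┃ Tetris                     ┃    
 ┏━━━━━━━━━━━━┠────────────────────────────┨    
 ┃ CalendarWid┃          │Next:            ┃    
 ┠────────────┃          │▓▓               ┃    
 ┃          Fe┃          │▓▓               ┃    
 ┃Mo Tu We Th ┃          │                 ┃    
 ┃ 1  2*  3  4┃          │                 ┃    
 ┃ 8  9* 10 11┃          │                 ┃    
 ┃15 16 17 18 ┃          │Score:           ┃    
 ┃22 23 24 25 ┗━━━━━━━━━━━━━━━━━━━━━━━━━━━━┛    


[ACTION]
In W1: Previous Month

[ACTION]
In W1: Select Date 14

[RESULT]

                                                
                                                
     ┏━━━━━━━━━━━━━━━━━━━━━━┓                   
     ┃ Terminal             ┃                   
     ┠────────┏━━━━━━━━━━━━━━━━━━━━━━━━━━━━┓    
     ┃$ cat no┃ Tetris                     ┃    
 ┏━━━━━━━━━━━━┠────────────────────────────┨    
 ┃ CalendarWid┃          │Next:            ┃    
 ┠────────────┃          │▓▓               ┃    
 ┃           J┃          │▓▓               ┃    
 ┃Mo Tu We Th ┃          │                 ┃    
 ┃            ┃          │                 ┃    
 ┃ 4  5  6  7 ┃          │                 ┃    
 ┃11 12 13 [14┃          │Score:           ┃    
 ┃18 19 20 21 ┗━━━━━━━━━━━━━━━━━━━━━━━━━━━━┛    


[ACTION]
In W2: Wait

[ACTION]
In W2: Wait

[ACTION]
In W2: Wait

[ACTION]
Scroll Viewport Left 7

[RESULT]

                                                
                                                
      ┏━━━━━━━━━━━━━━━━━━━━━━┓                  
      ┃ Terminal             ┃                  
      ┠────────┏━━━━━━━━━━━━━━━━━━━━━━━━━━━━┓   
      ┃$ cat no┃ Tetris                     ┃   
  ┏━━━━━━━━━━━━┠────────────────────────────┨   
  ┃ CalendarWid┃          │Next:            ┃   
  ┠────────────┃          │▓▓               ┃   
  ┃           J┃          │▓▓               ┃   
  ┃Mo Tu We Th ┃          │                 ┃   
  ┃            ┃          │                 ┃   
  ┃ 4  5  6  7 ┃          │                 ┃   
  ┃11 12 13 [14┃          │Score:           ┃   
  ┃18 19 20 21 ┗━━━━━━━━━━━━━━━━━━━━━━━━━━━━┛   


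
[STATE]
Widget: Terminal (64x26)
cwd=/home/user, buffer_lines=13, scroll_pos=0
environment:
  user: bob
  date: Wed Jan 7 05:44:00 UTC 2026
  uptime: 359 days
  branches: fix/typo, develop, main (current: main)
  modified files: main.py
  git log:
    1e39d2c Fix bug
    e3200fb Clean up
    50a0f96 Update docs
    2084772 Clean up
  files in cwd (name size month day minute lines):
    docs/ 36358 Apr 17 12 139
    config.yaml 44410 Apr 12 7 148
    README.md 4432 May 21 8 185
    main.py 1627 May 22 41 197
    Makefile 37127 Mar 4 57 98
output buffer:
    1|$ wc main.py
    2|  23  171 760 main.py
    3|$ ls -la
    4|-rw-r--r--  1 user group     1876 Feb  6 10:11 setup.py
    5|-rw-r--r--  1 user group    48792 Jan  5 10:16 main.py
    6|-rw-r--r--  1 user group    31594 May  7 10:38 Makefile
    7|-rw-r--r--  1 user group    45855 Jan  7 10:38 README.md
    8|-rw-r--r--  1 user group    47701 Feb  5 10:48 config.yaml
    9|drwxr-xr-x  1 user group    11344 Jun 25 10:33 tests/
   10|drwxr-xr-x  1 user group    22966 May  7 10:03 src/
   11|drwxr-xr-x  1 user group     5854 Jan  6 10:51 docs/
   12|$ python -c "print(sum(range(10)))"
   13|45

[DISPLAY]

$ wc main.py                                                    
  23  171 760 main.py                                           
$ ls -la                                                        
-rw-r--r--  1 user group     1876 Feb  6 10:11 setup.py         
-rw-r--r--  1 user group    48792 Jan  5 10:16 main.py          
-rw-r--r--  1 user group    31594 May  7 10:38 Makefile         
-rw-r--r--  1 user group    45855 Jan  7 10:38 README.md        
-rw-r--r--  1 user group    47701 Feb  5 10:48 config.yaml      
drwxr-xr-x  1 user group    11344 Jun 25 10:33 tests/           
drwxr-xr-x  1 user group    22966 May  7 10:03 src/             
drwxr-xr-x  1 user group     5854 Jan  6 10:51 docs/            
$ python -c "print(sum(range(10)))"                             
45                                                              
$ █                                                             
                                                                
                                                                
                                                                
                                                                
                                                                
                                                                
                                                                
                                                                
                                                                
                                                                
                                                                
                                                                


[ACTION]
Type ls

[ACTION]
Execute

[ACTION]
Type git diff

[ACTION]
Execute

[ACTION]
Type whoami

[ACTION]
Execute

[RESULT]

$ wc main.py                                                    
  23  171 760 main.py                                           
$ ls -la                                                        
-rw-r--r--  1 user group     1876 Feb  6 10:11 setup.py         
-rw-r--r--  1 user group    48792 Jan  5 10:16 main.py          
-rw-r--r--  1 user group    31594 May  7 10:38 Makefile         
-rw-r--r--  1 user group    45855 Jan  7 10:38 README.md        
-rw-r--r--  1 user group    47701 Feb  5 10:48 config.yaml      
drwxr-xr-x  1 user group    11344 Jun 25 10:33 tests/           
drwxr-xr-x  1 user group    22966 May  7 10:03 src/             
drwxr-xr-x  1 user group     5854 Jan  6 10:51 docs/            
$ python -c "print(sum(range(10)))"                             
45                                                              
$ ls                                                            
docs/  config.yaml  README.md  main.py  Makefile                
$ git diff                                                      
diff --git a/main.py b/main.py                                  
--- a/main.py                                                   
+++ b/main.py                                                   
@@ -1,3 +1,4 @@                                                 
+# updated                                                      
 import sys                                                     
$ whoami                                                        
bob                                                             
$ █                                                             
                                                                


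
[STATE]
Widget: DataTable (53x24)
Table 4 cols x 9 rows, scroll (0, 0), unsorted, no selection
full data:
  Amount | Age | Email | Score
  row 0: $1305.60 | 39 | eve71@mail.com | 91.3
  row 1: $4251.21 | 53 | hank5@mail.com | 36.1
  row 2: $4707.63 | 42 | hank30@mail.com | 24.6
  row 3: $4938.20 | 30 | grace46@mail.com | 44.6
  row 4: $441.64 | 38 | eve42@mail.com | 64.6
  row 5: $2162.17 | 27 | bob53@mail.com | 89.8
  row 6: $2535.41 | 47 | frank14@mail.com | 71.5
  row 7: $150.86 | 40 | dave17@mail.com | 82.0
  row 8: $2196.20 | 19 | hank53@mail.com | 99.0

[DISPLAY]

Amount  │Age│Email           │Score                  
────────┼───┼────────────────┼─────                  
$1305.60│39 │eve71@mail.com  │91.3                   
$4251.21│53 │hank5@mail.com  │36.1                   
$4707.63│42 │hank30@mail.com │24.6                   
$4938.20│30 │grace46@mail.com│44.6                   
$441.64 │38 │eve42@mail.com  │64.6                   
$2162.17│27 │bob53@mail.com  │89.8                   
$2535.41│47 │frank14@mail.com│71.5                   
$150.86 │40 │dave17@mail.com │82.0                   
$2196.20│19 │hank53@mail.com │99.0                   
                                                     
                                                     
                                                     
                                                     
                                                     
                                                     
                                                     
                                                     
                                                     
                                                     
                                                     
                                                     
                                                     


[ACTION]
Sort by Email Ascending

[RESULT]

Amount  │Age│Email          ▲│Score                  
────────┼───┼────────────────┼─────                  
$2162.17│27 │bob53@mail.com  │89.8                   
$150.86 │40 │dave17@mail.com │82.0                   
$441.64 │38 │eve42@mail.com  │64.6                   
$1305.60│39 │eve71@mail.com  │91.3                   
$2535.41│47 │frank14@mail.com│71.5                   
$4938.20│30 │grace46@mail.com│44.6                   
$4707.63│42 │hank30@mail.com │24.6                   
$2196.20│19 │hank53@mail.com │99.0                   
$4251.21│53 │hank5@mail.com  │36.1                   
                                                     
                                                     
                                                     
                                                     
                                                     
                                                     
                                                     
                                                     
                                                     
                                                     
                                                     
                                                     
                                                     


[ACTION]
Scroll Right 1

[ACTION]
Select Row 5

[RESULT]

Amount  │Age│Email          ▲│Score                  
────────┼───┼────────────────┼─────                  
$2162.17│27 │bob53@mail.com  │89.8                   
$150.86 │40 │dave17@mail.com │82.0                   
$441.64 │38 │eve42@mail.com  │64.6                   
$1305.60│39 │eve71@mail.com  │91.3                   
$2535.41│47 │frank14@mail.com│71.5                   
>4938.20│30 │grace46@mail.com│44.6                   
$4707.63│42 │hank30@mail.com │24.6                   
$2196.20│19 │hank53@mail.com │99.0                   
$4251.21│53 │hank5@mail.com  │36.1                   
                                                     
                                                     
                                                     
                                                     
                                                     
                                                     
                                                     
                                                     
                                                     
                                                     
                                                     
                                                     
                                                     


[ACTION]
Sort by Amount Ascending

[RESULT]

Amount ▲│Age│Email           │Score                  
────────┼───┼────────────────┼─────                  
$150.86 │40 │dave17@mail.com │82.0                   
$441.64 │38 │eve42@mail.com  │64.6                   
$1305.60│39 │eve71@mail.com  │91.3                   
$2162.17│27 │bob53@mail.com  │89.8                   
$2196.20│19 │hank53@mail.com │99.0                   
>2535.41│47 │frank14@mail.com│71.5                   
$4251.21│53 │hank5@mail.com  │36.1                   
$4707.63│42 │hank30@mail.com │24.6                   
$4938.20│30 │grace46@mail.com│44.6                   
                                                     
                                                     
                                                     
                                                     
                                                     
                                                     
                                                     
                                                     
                                                     
                                                     
                                                     
                                                     
                                                     


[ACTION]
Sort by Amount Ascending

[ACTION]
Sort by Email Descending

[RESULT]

Amount  │Age│Email          ▼│Score                  
────────┼───┼────────────────┼─────                  
$4251.21│53 │hank5@mail.com  │36.1                   
$2196.20│19 │hank53@mail.com │99.0                   
$4707.63│42 │hank30@mail.com │24.6                   
$4938.20│30 │grace46@mail.com│44.6                   
$2535.41│47 │frank14@mail.com│71.5                   
>1305.60│39 │eve71@mail.com  │91.3                   
$441.64 │38 │eve42@mail.com  │64.6                   
$150.86 │40 │dave17@mail.com │82.0                   
$2162.17│27 │bob53@mail.com  │89.8                   
                                                     
                                                     
                                                     
                                                     
                                                     
                                                     
                                                     
                                                     
                                                     
                                                     
                                                     
                                                     
                                                     
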